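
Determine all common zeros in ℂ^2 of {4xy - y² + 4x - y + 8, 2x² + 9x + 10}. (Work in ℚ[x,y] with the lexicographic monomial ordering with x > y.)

Compute a lex Gröbner basis by Buchberger's algorithm.
f_1 = 4xy + 4x - y² - y + 8, LT = xy.
f_2 = 2x² + 9x + 10, LT = x².

S(f_1,f_2): lcm = x²y. S = x² - ¼xy² - 19/4xy + 2x - 5y.
  leading term x²: subtract (½)·f_2 from x² - ¼xy² - 19/4xy + 2x - 5y → -¼xy² - 19/4xy - 5/2x - 5y - 5
  leading term xy²: subtract (-1/16y)·f_1 from -¼xy² - 19/4xy - 5/2x - 5y - 5 → -9/2xy - 5/2x - 1/16y³ - 1/16y² - 9/2y - 5
  leading term xy: subtract (-9/8)·f_1 from -9/2xy - 5/2x - 1/16y³ - 1/16y² - 9/2y - 5 → 2x - 1/16y³ - 19/16y² - 45/8y + 4
  leading term x: no divisor's leading term divides it; move 2x to the remainder.
  leading term y³: no divisor's leading term divides it; move -1/16y³ to the remainder.
  leading term y²: no divisor's leading term divides it; move -19/16y² to the remainder.
  leading term y: no divisor's leading term divides it; move -45/8y to the remainder.
  leading term 1: no divisor's leading term divides it; move 4 to the remainder.
  remainder 2x - 1/16y³ - 19/16y² - 45/8y + 4 ≠ 0; add h_3 = 2x - 1/16y³ - 19/16y² - 45/8y + 4 to the basis.

S(f_1,h_3): lcm = xy. S = x + 1/32y⁴ + 19/32y³ + 41/16y² - 9/4y + 2.
  leading term x: subtract (½)·h_3 from x + 1/32y⁴ + 19/32y³ + 41/16y² - 9/4y + 2 → 1/32y⁴ + ⅝y³ + 101/32y² + 9/16y
  leading term y⁴: no divisor's leading term divides it; move 1/32y⁴ to the remainder.
  leading term y³: no divisor's leading term divides it; move ⅝y³ to the remainder.
  leading term y²: no divisor's leading term divides it; move 101/32y² to the remainder.
  leading term y: no divisor's leading term divides it; move 9/16y to the remainder.
  remainder 1/32y⁴ + ⅝y³ + 101/32y² + 9/16y ≠ 0; add h_4 = 1/32y⁴ + ⅝y³ + 101/32y² + 9/16y to the basis.

S(f_2,h_3): lcm = x². S = 1/32xy³ + 19/32xy² + 45/16xy + 5/2x + 5.
  leading term xy³: subtract (1/128y²)·f_1 from 1/32xy³ + 19/32xy² + 45/16xy + 5/2x + 5 → 9/16xy² + 45/16xy + 5/2x + 1/128y⁴ + 1/128y³ - 1/16y² + 5
  leading term xy²: subtract (9/64y)·f_1 from 9/16xy² + 45/16xy + 5/2x + 1/128y⁴ + 1/128y³ - 1/16y² + 5 → 9/4xy + 5/2x + 1/128y⁴ + 19/128y³ + 5/64y² - 9/8y + 5
  leading term xy: subtract (9/16)·f_1 from 9/4xy + 5/2x + 1/128y⁴ + 19/128y³ + 5/64y² - 9/8y + 5 → ¼x + 1/128y⁴ + 19/128y³ + 41/64y² - 9/16y + ½
  leading term x: subtract (⅛)·h_3 from ¼x + 1/128y⁴ + 19/128y³ + 41/64y² - 9/16y + ½ → 1/128y⁴ + 5/32y³ + 101/128y² + 9/64y
  leading term y⁴: subtract (¼)·h_4 from 1/128y⁴ + 5/32y³ + 101/128y² + 9/64y → 0
  remainder 0.

S(f_1,h_4): lcm = xy⁴. S = -19xy³ - 101xy² - 18xy - ¼y⁵ - ¼y⁴ + 2y³.
  leading term xy³: subtract (-19/4y²)·f_1 from -19xy³ - 101xy² - 18xy - ¼y⁵ - ¼y⁴ + 2y³ → -82xy² - 18xy - ¼y⁵ - 5y⁴ - 11/4y³ + 38y²
  leading term xy²: subtract (-41/2y)·f_1 from -82xy² - 18xy - ¼y⁵ - 5y⁴ - 11/4y³ + 38y² → 64xy - ¼y⁵ - 5y⁴ - 93/4y³ + 35/2y² + 164y
  leading term xy: subtract (16)·f_1 from 64xy - ¼y⁵ - 5y⁴ - 93/4y³ + 35/2y² + 164y → -64x - ¼y⁵ - 5y⁴ - 93/4y³ + 67/2y² + 180y - 128
  leading term x: subtract (-32)·h_3 from -64x - ¼y⁵ - 5y⁴ - 93/4y³ + 67/2y² + 180y - 128 → -¼y⁵ - 5y⁴ - 101/4y³ - 9/2y²
  leading term y⁵: subtract (-8y)·h_4 from -¼y⁵ - 5y⁴ - 101/4y³ - 9/2y² → 0
  remainder 0.

S(f_2,h_4): leading monomials are coprime, so the S-polynomial reduces to 0 (Buchberger's first criterion).
S(h_3,h_4): leading monomials are coprime, so the S-polynomial reduces to 0 (Buchberger's first criterion).
Every S-polynomial of the final basis reduces to 0, so we have a Gröbner basis.
Inter-reduce: drop elements whose leading term is divisible by another's, tail-reduce, and make monic.
Reduced Gröbner basis: {x - 1/32y³ - 19/32y² - 45/16y + 2, y⁴ + 20y³ + 101y² + 18y}.

From the last basis element, y⁴ + 20y³ + 101y² + 18y = 0, so y takes values in {-9, 0, -11/2 - sqrt(113)/2, -11/2 + sqrt(113)/2}. Each choice, substituted upward through the basis, yields the corresponding point(s) of the solution set.
  y = -9: the earlier basis element becomes x + 2 = 0, giving x = -2 — point (-2, -9).
  y = 0: the earlier basis element becomes x + 2 = 0, giving x = -2 — point (-2, 0).
  y = -11/2 - sqrt(113)/2: the earlier basis element becomes x + 5/2 = 0, giving x = -5/2 — point (-5/2, -11/2 - sqrt(113)/2).
  y = -11/2 + sqrt(113)/2: the earlier basis element becomes x + 5/2 = 0, giving x = -5/2 — point (-5/2, -11/2 + sqrt(113)/2).
Substituting each solution back into the original system confirms all equations vanish.

{(-2, -9), (-2, 0), (-5/2, -11/2 - sqrt(113)/2), (-5/2, -11/2 + sqrt(113)/2)}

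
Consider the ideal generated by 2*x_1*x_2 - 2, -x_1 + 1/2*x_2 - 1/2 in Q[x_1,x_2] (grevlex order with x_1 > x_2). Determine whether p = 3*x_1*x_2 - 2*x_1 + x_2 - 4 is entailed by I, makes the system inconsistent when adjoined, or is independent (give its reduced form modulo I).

First compute the reduced Gröbner basis of I by Buchberger's algorithm.
f_1 = 2*x_1*x_2 - 2, LT = x_1*x_2.
f_2 = -x_1 + 1/2*x_2 - 1/2, LT = x_1.

S(f_1,f_2): lcm = x_1*x_2. S = 1/2*x_2**2 - 1/2*x_2 - 1.
  leading term x_2**2: no divisor's leading term divides it; move 1/2*x_2**2 to the remainder.
  leading term x_2: no divisor's leading term divides it; move -1/2*x_2 to the remainder.
  leading term 1: no divisor's leading term divides it; move -1 to the remainder.
  remainder 1/2*x_2**2 - 1/2*x_2 - 1 ≠ 0; add h_3 = 1/2*x_2**2 - 1/2*x_2 - 1 to the basis.

The other S-polynomials (S(f_1,h_3), S(f_2,h_3)) all reduce to 0 modulo the current basis, so we have a Gröbner basis.
Inter-reduce: drop elements whose leading term is divisible by another's, tail-reduce, and make monic.
Reduced Gröbner basis: {x_2**2 - x_2 - 2, x_1 - 1/2*x_2 + 1/2}.
Label its elements g_1 = x_2**2 - x_2 - 2, g_2 = x_1 - 1/2*x_2 + 1/2.

Reduce p = 3*x_1*x_2 - 2*x_1 + x_2 - 4 modulo G:
  leading term x_1*x_2: subtract (3*x_2)·g_2 from 3*x_1*x_2 - 2*x_1 + x_2 - 4 → 3/2*x_2**2 - 2*x_1 - 1/2*x_2 - 4
  leading term x_2**2: subtract (3/2)·g_1 from 3/2*x_2**2 - 2*x_1 - 1/2*x_2 - 4 → -2*x_1 + x_2 - 1
  leading term x_1: subtract (-2)·g_2 from -2*x_1 + x_2 - 1 → 0
  normal form = 0.
Since the normal form is 0, p ∈ I.

3*x_1*x_2 - 2*x_1 + x_2 - 4 lies in I (it reduces to 0).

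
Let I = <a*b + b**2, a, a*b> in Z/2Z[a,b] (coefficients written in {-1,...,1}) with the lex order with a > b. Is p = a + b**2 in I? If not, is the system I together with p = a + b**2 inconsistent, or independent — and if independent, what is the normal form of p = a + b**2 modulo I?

a + b**2 lies in I (it reduces to 0).

First compute the reduced Gröbner basis of I by Buchberger's algorithm.
f_1 = a*b + b**2, LT = a*b.
f_2 = a, LT = a.
f_3 = a*b, LT = a*b.

S(f_1,f_2): lcm = a*b. S = b**2.
  reduce S modulo (f_1, f_2, f_3):
  remainder b**2 ≠ 0; add h_4 = b**2 to the basis.

The other S-polynomials (S(f_1,f_3), S(f_2,f_3), S(f_1,h_4), S(f_2,h_4), S(f_3,h_4)) all reduce to 0 modulo the current basis, so we have a Gröbner basis.
Inter-reduce: drop elements whose leading term is divisible by another's, tail-reduce, and make monic.
Reduced Gröbner basis: {a, b**2}.
Label its elements g_1 = a, g_2 = b**2.

Reduce p = a + b**2 modulo G:
  leading term a: subtract (1)·g_1 from a + b**2 → b**2
  leading term b**2: subtract (1)·g_2 from b**2 → 0
  normal form = 0.
Since the normal form is 0, p ∈ I.

The remainder on division by a Gröbner basis is unique — it is the normal form.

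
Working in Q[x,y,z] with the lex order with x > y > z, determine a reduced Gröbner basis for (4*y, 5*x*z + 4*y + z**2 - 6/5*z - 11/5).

f_1 = 4*y, LT = y.
f_2 = 5*x*z + 4*y + z**2 - 6/5*z - 11/5, LT = x*z.

The S-polynomials (S(f_1,f_2)) all reduce to 0 modulo the current basis, so we have a Gröbner basis.

G = {x*z + 1/5*z**2 - 6/25*z - 11/25, y}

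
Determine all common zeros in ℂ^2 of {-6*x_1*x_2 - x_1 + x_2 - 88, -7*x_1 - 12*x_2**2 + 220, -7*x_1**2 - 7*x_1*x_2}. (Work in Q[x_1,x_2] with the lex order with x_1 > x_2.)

Compute a lex Gröbner basis by Buchberger's algorithm.
f_1 = -6*x_1*x_2 - x_1 + x_2 - 88, LT = x_1*x_2.
f_2 = -7*x_1 - 12*x_2**2 + 220, LT = x_1.
f_3 = -7*x_1**2 - 7*x_1*x_2, LT = x_1**2.

S(f_1,f_2): lcm = x_1*x_2. S = 1/6*x_1 - 12/7*x_2**3 + 1313/42*x_2 + 44/3.
  reduce S modulo (f_1, f_2, f_3):
  remainder -12/7*x_2**3 - 2/7*x_2**2 + 1313/42*x_2 + 418/21 ≠ 0; add h_4 = -12/7*x_2**3 - 2/7*x_2**2 + 1313/42*x_2 + 418/21 to the basis.

S(f_1,f_3): lcm = x_1**2*x_2. S = 1/6*x_1**2 - x_1*x_2**2 - 1/6*x_1*x_2 + 44/3*x_1.
  reduce S modulo (f_1, f_2, f_3, h_4):
  remainder -10091/294*x_2**2 + 2377/126*x_2 + 275462/441 ≠ 0; add h_5 = -10091/294*x_2**2 + 2377/126*x_2 + 275462/441 to the basis.

S(f_2,f_3): lcm = x_1**2. S = 12/7*x_1*x_2**2 - x_1*x_2 - 220/7*x_1.
  reduce S modulo (f_1, f_2, f_3, h_4, h_5):
  remainder 254947/60546*x_2 + 509894/30273 ≠ 0; add h_6 = 254947/60546*x_2 + 509894/30273 to the basis.

The other S-polynomials (S(f_1,h_4), S(f_2,h_4), S(f_3,h_4), S(f_1,h_5), S(f_2,h_5), S(f_3,h_5), S(h_4,h_5), S(f_1,h_6), S(f_2,h_6), S(f_3,h_6), S(h_4,h_6), S(h_5,h_6)) all reduce to 0 modulo the current basis, so we have a Gröbner basis.
Inter-reduce: drop elements whose leading term is divisible by another's, tail-reduce, and make monic.
Reduced Gröbner basis: {x_1 - 4, x_2 + 4}.

The lex basis is triangular: the last element involves only x_2. Solving x_2 + 4 = 0 gives x_2 ∈ {-4}; substituting each value into the earlier elements determines the remaining variables.
  x_2 = -4: the earlier basis element becomes x_1 - 4 = 0, giving x_1 = 4 — point (4, -4).

{(4, -4)}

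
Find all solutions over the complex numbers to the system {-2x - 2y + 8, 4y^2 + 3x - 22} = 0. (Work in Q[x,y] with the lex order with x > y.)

Compute a lex Gröbner basis by Buchberger's algorithm.
f_1 = -2x - 2y + 8, LT = x.
f_2 = 3x + 4y^2 - 22, LT = x.

S(f_1,f_2): lcm = x. S = -4/3y^2 + y + 10/3.
  reduce S modulo (f_1, f_2):
  remainder -4/3y^2 + y + 10/3 ≠ 0; add h_3 = -4/3y^2 + y + 10/3 to the basis.

The other S-polynomials (S(f_1,h_3), S(f_2,h_3)) all reduce to 0 modulo the current basis, so we have a Gröbner basis.
Inter-reduce: drop elements whose leading term is divisible by another's, tail-reduce, and make monic.
Reduced Gröbner basis: {x + y - 4, y^2 - 3/4y - 5/2}.

Since the basis is lex-ordered, y^2 - 3/4y - 5/2 is univariate in y. Its roots are {-5/4, 2}. Back-substituting each root into the other basis elements fixes the other coordinates.
  y = -5/4: the earlier basis element becomes x - 21/4 = 0, giving x = 21/4 — point (21/4, -5/4).
  y = 2: the earlier basis element becomes x - 2 = 0, giving x = 2 — point (2, 2).

{(21/4, -5/4), (2, 2)}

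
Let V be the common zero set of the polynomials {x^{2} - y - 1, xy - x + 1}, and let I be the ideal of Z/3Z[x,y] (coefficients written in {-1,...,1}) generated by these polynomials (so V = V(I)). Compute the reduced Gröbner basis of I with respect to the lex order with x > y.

G = {x + y^{2} - 1, y^{3} - y^{2} - y}

f_1 = x^{2} - y - 1, LT = x^{2}.
f_2 = xy - x + 1, LT = xy.

S(f_1,f_2): lcm = x^{2}y. S = x^{2} - x - y^{2} - y.
  leading term x^{2}: subtract (1)·f_1 from x^{2} - x - y^{2} - y → -x - y^{2} + 1
  leading term x: no divisor's leading term divides it; move -x to the remainder.
  leading term y^{2}: no divisor's leading term divides it; move -y^{2} to the remainder.
  leading term 1: no divisor's leading term divides it; move 1 to the remainder.
  remainder -x - y^{2} + 1 ≠ 0; add g_3 = -x - y^{2} + 1 to the basis.

S(f_1,g_3): lcm = x^{2}. S = -xy^{2} + x - y - 1.
  leading term xy^{2}: subtract (-y)·f_2 from -xy^{2} + x - y - 1 → -xy + x - 1
  leading term xy: subtract (-1)·f_2 from -xy + x - 1 → 0
  remainder 0.

S(f_2,g_3): lcm = xy. S = -x - y^{3} + y + 1.
  leading term x: subtract (1)·g_3 from -x - y^{3} + y + 1 → -y^{3} + y^{2} + y
  leading term y^{3}: no divisor's leading term divides it; move -y^{3} to the remainder.
  leading term y^{2}: no divisor's leading term divides it; move y^{2} to the remainder.
  leading term y: no divisor's leading term divides it; move y to the remainder.
  remainder -y^{3} + y^{2} + y ≠ 0; add g_4 = -y^{3} + y^{2} + y to the basis.

S(f_1,g_4): leading monomials are coprime, so the S-polynomial reduces to 0 (Buchberger's first criterion).
S(f_2,g_4): lcm = xy^{3}. S = xy + y^{2}.
  leading term xy: subtract (1)·f_2 from xy + y^{2} → x + y^{2} - 1
  leading term x: subtract (-1)·g_3 from x + y^{2} - 1 → 0
  remainder 0.

S(g_3,g_4): leading monomials are coprime, so the S-polynomial reduces to 0 (Buchberger's first criterion).
Every S-polynomial of the final basis reduces to 0, so we have a Gröbner basis.
Inter-reduce: drop elements whose leading term is divisible by another's, tail-reduce, and make monic.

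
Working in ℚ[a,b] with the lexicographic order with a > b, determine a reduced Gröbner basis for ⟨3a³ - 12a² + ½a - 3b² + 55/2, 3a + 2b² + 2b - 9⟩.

f_1 = 3a³ - 12a² + ½a - 3b² + 55/2, LT = a³.
f_2 = 3a + 2b² + 2b - 9, LT = a.

S(f_1,f_2): lcm = a³. S = -⅔a²b² - ⅔a²b - a² + ⅙a - b² + 55/6.
  leading term a²b²: subtract (-2/9ab²)·f_2 from -⅔a²b² - ⅔a²b - a² + ⅙a - b² + 55/6 → -⅔a²b - a² + 4/9ab⁴ + 4/9ab³ - 2ab² + ⅙a - b² + 55/6
  leading term a²b: subtract (-2/9ab)·f_2 from -⅔a²b - a² + 4/9ab⁴ + 4/9ab³ - 2ab² + ⅙a - b² + 55/6 → -a² + 4/9ab⁴ + 8/9ab³ - 14/9ab² - 2ab + ⅙a - b² + 55/6
  leading term a²: subtract (-⅓a)·f_2 from -a² + 4/9ab⁴ + 8/9ab³ - 14/9ab² - 2ab + ⅙a - b² + 55/6 → 4/9ab⁴ + 8/9ab³ - 8/9ab² - 4/3ab - 17/6a - b² + 55/6
  leading term ab⁴: subtract (4/27b⁴)·f_2 from 4/9ab⁴ + 8/9ab³ - 8/9ab² - 4/3ab - 17/6a - b² + 55/6 → 8/9ab³ - 8/9ab² - 4/3ab - 17/6a - 8/27b⁶ - 8/27b⁵ + 4/3b⁴ - b² + 55/6
  leading term ab³: subtract (8/27b³)·f_2 from 8/9ab³ - 8/9ab² - 4/3ab - 17/6a - 8/27b⁶ - 8/27b⁵ + 4/3b⁴ - b² + 55/6 → -8/9ab² - 4/3ab - 17/6a - 8/27b⁶ - 8/9b⁵ + 20/27b⁴ + 8/3b³ - b² + 55/6
  leading term ab²: subtract (-8/27b²)·f_2 from -8/9ab² - 4/3ab - 17/6a - 8/27b⁶ - 8/9b⁵ + 20/27b⁴ + 8/3b³ - b² + 55/6 → -4/3ab - 17/6a - 8/27b⁶ - 8/9b⁵ + 4/3b⁴ + 88/27b³ - 11/3b² + 55/6
  leading term ab: subtract (-4/9b)·f_2 from -4/3ab - 17/6a - 8/27b⁶ - 8/9b⁵ + 4/3b⁴ + 88/27b³ - 11/3b² + 55/6 → -17/6a - 8/27b⁶ - 8/9b⁵ + 4/3b⁴ + 112/27b³ - 25/9b² - 4b + 55/6
  leading term a: subtract (-17/18)·f_2 from -17/6a - 8/27b⁶ - 8/9b⁵ + 4/3b⁴ + 112/27b³ - 25/9b² - 4b + 55/6 → -8/27b⁶ - 8/9b⁵ + 4/3b⁴ + 112/27b³ - 8/9b² - 19/9b + ⅔
  leading term b⁶: no divisor's leading term divides it; move -8/27b⁶ to the remainder.
  leading term b⁵: no divisor's leading term divides it; move -8/9b⁵ to the remainder.
  leading term b⁴: no divisor's leading term divides it; move 4/3b⁴ to the remainder.
  leading term b³: no divisor's leading term divides it; move 112/27b³ to the remainder.
  leading term b²: no divisor's leading term divides it; move -8/9b² to the remainder.
  leading term b: no divisor's leading term divides it; move -19/9b to the remainder.
  leading term 1: no divisor's leading term divides it; move ⅔ to the remainder.
  remainder -8/27b⁶ - 8/9b⁵ + 4/3b⁴ + 112/27b³ - 8/9b² - 19/9b + ⅔ ≠ 0; add g_3 = -8/27b⁶ - 8/9b⁵ + 4/3b⁴ + 112/27b³ - 8/9b² - 19/9b + ⅔ to the basis.

S(f_1,g_3): leading monomials are coprime, so the S-polynomial reduces to 0 (Buchberger's first criterion).
S(f_2,g_3): leading monomials are coprime, so the S-polynomial reduces to 0 (Buchberger's first criterion).
Every S-polynomial of the final basis reduces to 0, so we have a Gröbner basis.
Inter-reduce: drop elements whose leading term is divisible by another's, tail-reduce, and make monic.

G = {a + ⅔b² + ⅔b - 3, b⁶ + 3b⁵ - 9/2b⁴ - 14b³ + 3b² + 57/8b - 9/4}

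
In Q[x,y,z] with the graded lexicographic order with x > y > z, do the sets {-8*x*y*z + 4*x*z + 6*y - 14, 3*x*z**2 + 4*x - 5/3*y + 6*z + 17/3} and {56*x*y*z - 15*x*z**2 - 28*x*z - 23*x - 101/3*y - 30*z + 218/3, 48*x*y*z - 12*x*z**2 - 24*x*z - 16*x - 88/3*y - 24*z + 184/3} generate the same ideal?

No, the ideals differ.

Equality of ideals is decidable: compute both reduced Gröbner bases (unique for the ordering) and check whether they agree.
Buchberger on the first generating set:
f_1 = -8*x*y*z + 4*x*z + 6*y - 14, LT = x*y*z.
f_2 = 3*x*z**2 + 4*x - 5/3*y + 6*z + 17/3, LT = x*z**2.

S(f_1,f_2): lcm = x*y*z**2. S = -1/2*x*z**2 - 4/3*x*y + 5/9*y**2 - 11/4*y*z - 17/9*y + 7/4*z.
  leading term x*z**2: subtract (-1/6)·f_2 from -1/2*x*z**2 - 4/3*x*y + 5/9*y**2 - 11/4*y*z - 17/9*y + 7/4*z → -4/3*x*y + 5/9*y**2 - 11/4*y*z + 2/3*x - 13/6*y + 11/4*z + 17/18
  leading term x*y: no divisor's leading term divides it; move -4/3*x*y to the remainder.
  leading term y**2: no divisor's leading term divides it; move 5/9*y**2 to the remainder.
  leading term y*z: no divisor's leading term divides it; move -11/4*y*z to the remainder.
  leading term x: no divisor's leading term divides it; move 2/3*x to the remainder.
  leading term y: no divisor's leading term divides it; move -13/6*y to the remainder.
  leading term z: no divisor's leading term divides it; move 11/4*z to the remainder.
  leading term 1: no divisor's leading term divides it; move 17/18 to the remainder.
  remainder -4/3*x*y + 5/9*y**2 - 11/4*y*z + 2/3*x - 13/6*y + 11/4*z + 17/18 ≠ 0; add g_3 = -4/3*x*y + 5/9*y**2 - 11/4*y*z + 2/3*x - 13/6*y + 11/4*z + 17/18 to the basis.

S(f_1,g_3): lcm = x*y*z. S = 5/12*y**2*z - 33/16*y*z**2 - 13/8*y*z + 33/16*z**2 - 3/4*y + 17/24*z + 7/4.
  leading term y**2*z: no divisor's leading term divides it; move 5/12*y**2*z to the remainder.
  leading term y*z**2: no divisor's leading term divides it; move -33/16*y*z**2 to the remainder.
  leading term y*z: no divisor's leading term divides it; move -13/8*y*z to the remainder.
  leading term z**2: no divisor's leading term divides it; move 33/16*z**2 to the remainder.
  leading term y: no divisor's leading term divides it; move -3/4*y to the remainder.
  leading term z: no divisor's leading term divides it; move 17/24*z to the remainder.
  leading term 1: no divisor's leading term divides it; move 7/4 to the remainder.
  remainder 5/12*y**2*z - 33/16*y*z**2 - 13/8*y*z + 33/16*z**2 - 3/4*y + 17/24*z + 7/4 ≠ 0; add g_4 = 5/12*y**2*z - 33/16*y*z**2 - 13/8*y*z + 33/16*z**2 - 3/4*y + 17/24*z + 7/4 to the basis.

The other S-polynomials (S(f_2,g_3), S(f_1,g_4), S(f_2,g_4), S(g_3,g_4)) all reduce to 0 modulo the current basis, so we have a Gröbner basis.
Inter-reduce: drop elements whose leading term is divisible by another's, tail-reduce, and make monic.
Reduced Gröbner basis: {x*z**2 + 4/3*x - 5/9*y + 2*z + 17/9, y**2*z - 99/20*y*z**2 - 39/10*y*z + 99/20*z**2 - 9/5*y + 17/10*z + 21/5, x*y - 5/12*y**2 + 33/16*y*z - 1/2*x + 13/8*y - 33/16*z - 17/24}.

Buchberger on the second generating set:
h_1 = 56*x*y*z - 15*x*z**2 - 28*x*z - 23*x - 101/3*y - 30*z + 218/3, LT = x*y*z.
h_2 = 48*x*y*z - 12*x*z**2 - 24*x*z - 16*x - 88/3*y - 24*z + 184/3, LT = x*y*z.

S(h_1,h_2): lcm = x*y*z. S = -1/56*x*z**2 - 13/168*x + 5/504*y - 1/28*z + 5/252.
  leading term x*z**2: no divisor's leading term divides it; move -1/56*x*z**2 to the remainder.
  leading term x: no divisor's leading term divides it; move -13/168*x to the remainder.
  leading term y: no divisor's leading term divides it; move 5/504*y to the remainder.
  leading term z: no divisor's leading term divides it; move -1/28*z to the remainder.
  leading term 1: no divisor's leading term divides it; move 5/252 to the remainder.
  remainder -1/56*x*z**2 - 13/168*x + 5/504*y - 1/28*z + 5/252 ≠ 0; add k_3 = -1/56*x*z**2 - 13/168*x + 5/504*y - 1/28*z + 5/252 to the basis.

S(h_1,k_3): lcm = x*y*z**2. S = -15/56*x*z**3 - 1/2*x*z**2 - 13/3*x*y - 23/56*x*z + 5/9*y**2 - 437/168*y*z - 15/28*z**2 + 10/9*y + 109/84*z.
  leading term x*z**3: subtract (15*z)·k_3 from -15/56*x*z**3 - 1/2*x*z**2 - 13/3*x*y - 23/56*x*z + 5/9*y**2 - 437/168*y*z - 15/28*z**2 + 10/9*y + 109/84*z → -1/2*x*z**2 - 13/3*x*y + 3/4*x*z + 5/9*y**2 - 11/4*y*z + 10/9*y + z
  leading term x*z**2: subtract (28)·k_3 from -1/2*x*z**2 - 13/3*x*y + 3/4*x*z + 5/9*y**2 - 11/4*y*z + 10/9*y + z → -13/3*x*y + 3/4*x*z + 5/9*y**2 - 11/4*y*z + 13/6*x + 5/6*y + 2*z - 5/9
  leading term x*y: no divisor's leading term divides it; move -13/3*x*y to the remainder.
  leading term x*z: no divisor's leading term divides it; move 3/4*x*z to the remainder.
  leading term y**2: no divisor's leading term divides it; move 5/9*y**2 to the remainder.
  leading term y*z: no divisor's leading term divides it; move -11/4*y*z to the remainder.
  leading term x: no divisor's leading term divides it; move 13/6*x to the remainder.
  leading term y: no divisor's leading term divides it; move 5/6*y to the remainder.
  leading term z: no divisor's leading term divides it; move 2*z to the remainder.
  leading term 1: no divisor's leading term divides it; move -5/9 to the remainder.
  remainder -13/3*x*y + 3/4*x*z + 5/9*y**2 - 11/4*y*z + 13/6*x + 5/6*y + 2*z - 5/9 ≠ 0; add k_4 = -13/3*x*y + 3/4*x*z + 5/9*y**2 - 11/4*y*z + 13/6*x + 5/6*y + 2*z - 5/9 to the basis.

S(h_1,k_4): lcm = x*y*z. S = -69/728*x*z**2 + 5/39*y**2*z - 33/52*y*z**2 + 5/26*y*z + 6/13*z**2 - 23/56*x - 101/168*y - 725/1092*z + 109/84.
  leading term x*z**2: subtract (69/13)·k_3 from -69/728*x*z**2 + 5/39*y**2*z - 33/52*y*z**2 + 5/26*y*z + 6/13*z**2 - 23/56*x - 101/168*y - 725/1092*z + 109/84 → 5/39*y**2*z - 33/52*y*z**2 + 5/26*y*z + 6/13*z**2 - 17/26*y - 37/78*z + 31/26
  leading term y**2*z: no divisor's leading term divides it; move 5/39*y**2*z to the remainder.
  leading term y*z**2: no divisor's leading term divides it; move -33/52*y*z**2 to the remainder.
  leading term y*z: no divisor's leading term divides it; move 5/26*y*z to the remainder.
  leading term z**2: no divisor's leading term divides it; move 6/13*z**2 to the remainder.
  leading term y: no divisor's leading term divides it; move -17/26*y to the remainder.
  leading term z: no divisor's leading term divides it; move -37/78*z to the remainder.
  leading term 1: no divisor's leading term divides it; move 31/26 to the remainder.
  remainder 5/39*y**2*z - 33/52*y*z**2 + 5/26*y*z + 6/13*z**2 - 17/26*y - 37/78*z + 31/26 ≠ 0; add k_5 = 5/39*y**2*z - 33/52*y*z**2 + 5/26*y*z + 6/13*z**2 - 17/26*y - 37/78*z + 31/26 to the basis.

The other S-polynomials (S(h_2,k_3), S(h_2,k_4), S(k_3,k_4), S(h_1,k_5), S(h_2,k_5), S(k_3,k_5), S(k_4,k_5)) all reduce to 0 modulo the current basis, so we have a Gröbner basis.
Inter-reduce: drop elements whose leading term is divisible by another's, tail-reduce, and make monic.
Reduced Gröbner basis: {x*z**2 + 13/3*x - 5/9*y + 2*z - 10/9, y**2*z - 99/20*y*z**2 + 3/2*y*z + 18/5*z**2 - 51/10*y - 37/10*z + 93/10, x*y - 9/52*x*z - 5/39*y**2 + 33/52*y*z - 1/2*x - 5/26*y - 6/13*z + 5/39}.

The bases are distinct; the ideals are different.
The choice of monomial ordering does not affect the verdict — as long as both bases are computed under the same ordering, their equality decides ideal equality.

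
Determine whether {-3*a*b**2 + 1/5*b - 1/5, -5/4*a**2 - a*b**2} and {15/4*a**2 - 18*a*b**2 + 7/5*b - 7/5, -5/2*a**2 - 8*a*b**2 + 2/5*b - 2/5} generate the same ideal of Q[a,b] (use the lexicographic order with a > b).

For a fixed monomial order, each ideal has a unique reduced Gröbner basis; comparing bases decides equality.
Buchberger on the first generating set:
f_1 = -3*a*b**2 + 1/5*b - 1/5, LT = a*b**2.
f_2 = -5/4*a**2 - a*b**2, LT = a**2.

S(f_1,f_2): lcm = a**2*b**2. S = -4/5*a*b**4 - 1/15*a*b + 1/15*a.
  reduce S modulo (f_1, f_2):
  remainder -1/15*a*b + 1/15*a - 4/75*b**3 + 4/75*b**2 ≠ 0; add g_3 = -1/15*a*b + 1/15*a - 4/75*b**3 + 4/75*b**2 to the basis.

S(f_1,g_3): lcm = a*b**2. S = a*b - 4/5*b**4 + 4/5*b**3 - 1/15*b + 1/15.
  reduce S modulo (f_1, f_2, g_3):
  remainder a - 4/5*b**4 + 4/5*b**2 - 1/15*b + 1/15 ≠ 0; add g_4 = a - 4/5*b**4 + 4/5*b**2 - 1/15*b + 1/15 to the basis.

S(f_1,g_4): lcm = a*b**2. S = 4/5*b**6 - 4/5*b**4 + 1/15*b**3 - 1/15*b**2 - 1/15*b + 1/15.
  reduce S modulo (f_1, f_2, g_3, g_4):
  remainder 4/5*b**6 - 4/5*b**4 + 1/15*b**3 - 1/15*b**2 - 1/15*b + 1/15 ≠ 0; add g_5 = 4/5*b**6 - 4/5*b**4 + 1/15*b**3 - 1/15*b**2 - 1/15*b + 1/15 to the basis.

S(g_3,g_4): lcm = a*b. S = -a + 4/5*b**5 - 11/15*b**2 - 1/15*b.
  reduce S modulo (f_1, f_2, g_3, g_4, g_5):
  remainder 4/5*b**5 - 4/5*b**4 + 1/15*b**2 - 2/15*b + 1/15 ≠ 0; add g_6 = 4/5*b**5 - 4/5*b**4 + 1/15*b**2 - 2/15*b + 1/15 to the basis.

The other S-polynomials (S(f_2,g_3), S(f_2,g_4), S(f_1,g_5), S(f_2,g_5), S(g_3,g_5), S(g_4,g_5), S(f_1,g_6), S(f_2,g_6), S(g_3,g_6), S(g_4,g_6), S(g_5,g_6)) all reduce to 0 modulo the current basis, so we have a Gröbner basis.
Inter-reduce: drop elements whose leading term is divisible by another's, tail-reduce, and make monic.
Reduced Gröbner basis: {a - 4/5*b**4 + 4/5*b**2 - 1/15*b + 1/15, b**5 - b**4 + 1/12*b**2 - 1/6*b + 1/12}.

Buchberger on the second generating set:
h_1 = 15/4*a**2 - 18*a*b**2 + 7/5*b - 7/5, LT = a**2.
h_2 = -5/2*a**2 - 8*a*b**2 + 2/5*b - 2/5, LT = a**2.

S(h_1,h_2): lcm = a**2. S = -8*a*b**2 + 8/15*b - 8/15.
  reduce S modulo (h_1, h_2):
  remainder -8*a*b**2 + 8/15*b - 8/15 ≠ 0; add k_3 = -8*a*b**2 + 8/15*b - 8/15 to the basis.

S(h_1,k_3): lcm = a**2*b**2. S = -24/5*a*b**4 + 1/15*a*b - 1/15*a + 28/75*b**3 - 28/75*b**2.
  reduce S modulo (h_1, h_2, k_3):
  remainder 1/15*a*b - 1/15*a + 4/75*b**3 - 4/75*b**2 ≠ 0; add k_4 = 1/15*a*b - 1/15*a + 4/75*b**3 - 4/75*b**2 to the basis.

S(k_3,k_4): lcm = a*b**2. S = a*b - 4/5*b**4 + 4/5*b**3 - 1/15*b + 1/15.
  reduce S modulo (h_1, h_2, k_3, k_4):
  remainder a - 4/5*b**4 + 4/5*b**2 - 1/15*b + 1/15 ≠ 0; add k_5 = a - 4/5*b**4 + 4/5*b**2 - 1/15*b + 1/15 to the basis.

S(k_3,k_5): lcm = a*b**2. S = 4/5*b**6 - 4/5*b**4 + 1/15*b**3 - 1/15*b**2 - 1/15*b + 1/15.
  reduce S modulo (h_1, h_2, k_3, k_4, k_5):
  remainder 4/5*b**6 - 4/5*b**4 + 1/15*b**3 - 1/15*b**2 - 1/15*b + 1/15 ≠ 0; add k_6 = 4/5*b**6 - 4/5*b**4 + 1/15*b**3 - 1/15*b**2 - 1/15*b + 1/15 to the basis.

S(k_4,k_5): lcm = a*b. S = -a + 4/5*b**5 - 11/15*b**2 - 1/15*b.
  reduce S modulo (h_1, h_2, k_3, k_4, k_5, k_6):
  remainder 4/5*b**5 - 4/5*b**4 + 1/15*b**2 - 2/15*b + 1/15 ≠ 0; add k_7 = 4/5*b**5 - 4/5*b**4 + 1/15*b**2 - 2/15*b + 1/15 to the basis.

The other S-polynomials (S(h_2,k_3), S(h_1,k_4), S(h_2,k_4), S(h_1,k_5), S(h_2,k_5), S(h_1,k_6), S(h_2,k_6), S(k_3,k_6), S(k_4,k_6), S(k_5,k_6), S(h_1,k_7), S(h_2,k_7), S(k_3,k_7), S(k_4,k_7), S(k_5,k_7), S(k_6,k_7)) all reduce to 0 modulo the current basis, so we have a Gröbner basis.
Inter-reduce: drop elements whose leading term is divisible by another's, tail-reduce, and make monic.
Reduced Gröbner basis: {a - 4/5*b**4 + 4/5*b**2 - 1/15*b + 1/15, b**5 - b**4 + 1/12*b**2 - 1/6*b + 1/12}.

These coincide, so the ideals are equal.

Yes, the ideals are equal.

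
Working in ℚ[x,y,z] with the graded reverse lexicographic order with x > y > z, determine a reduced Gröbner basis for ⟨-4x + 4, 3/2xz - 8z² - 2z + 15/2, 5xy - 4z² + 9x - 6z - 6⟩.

G = {z² + 1/16z - 15/16, x - 1, y - 23/20z - 3/20}

The reduced Gröbner basis is the canonical form of the ideal for this ordering.

f_1 = -4x + 4, LT = x.
f_2 = 3/2xz - 8z² - 2z + 15/2, LT = xz.
f_3 = 5xy - 4z² + 9x - 6z - 6, LT = xy.

S(f_1,f_2): lcm = xz. S = 16/3z² + ⅓z - 5.
  reduce S modulo (f_1, f_2, f_3):
  remainder 16/3z² + ⅓z - 5 ≠ 0; add g_4 = 16/3z² + ⅓z - 5 to the basis.

S(f_1,f_3): lcm = xy. S = ⅘z² - 9/5x - y + 6/5z + 6/5.
  reduce S modulo (f_1, f_2, f_3, g_4):
  remainder -y + 23/20z + 3/20 ≠ 0; add g_5 = -y + 23/20z + 3/20 to the basis.

The other S-polynomials (S(f_2,f_3), S(f_1,g_4), S(f_2,g_4), S(f_3,g_4), S(f_1,g_5), S(f_2,g_5), S(f_3,g_5), S(g_4,g_5)) all reduce to 0 modulo the current basis, so we have a Gröbner basis.
Inter-reduce: drop elements whose leading term is divisible by another's, tail-reduce, and make monic.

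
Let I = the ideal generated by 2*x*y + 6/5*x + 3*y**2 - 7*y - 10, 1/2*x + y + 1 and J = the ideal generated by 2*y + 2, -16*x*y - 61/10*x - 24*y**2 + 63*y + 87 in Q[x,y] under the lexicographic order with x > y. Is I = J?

For a fixed monomial order, each ideal has a unique reduced Gröbner basis; comparing bases decides equality.
Buchberger on the first generating set:
f_1 = 2*x*y + 6/5*x + 3*y**2 - 7*y - 10, LT = x*y.
f_2 = 1/2*x + y + 1, LT = x.

S(f_1,f_2): lcm = x*y. S = 3/5*x - 1/2*y**2 - 11/2*y - 5.
  leading term x: subtract (6/5)·f_2 from 3/5*x - 1/2*y**2 - 11/2*y - 5 → -1/2*y**2 - 67/10*y - 31/5
  leading term y**2: no divisor's leading term divides it; move -1/2*y**2 to the remainder.
  leading term y: no divisor's leading term divides it; move -67/10*y to the remainder.
  leading term 1: no divisor's leading term divides it; move -31/5 to the remainder.
  remainder -1/2*y**2 - 67/10*y - 31/5 ≠ 0; add g_3 = -1/2*y**2 - 67/10*y - 31/5 to the basis.

The other S-polynomials (S(f_1,g_3), S(f_2,g_3)) all reduce to 0 modulo the current basis, so we have a Gröbner basis.
Inter-reduce: drop elements whose leading term is divisible by another's, tail-reduce, and make monic.
Reduced Gröbner basis: {x + 2*y + 2, y**2 + 67/5*y + 62/5}.

Buchberger on the second generating set:
h_1 = 2*y + 2, LT = y.
h_2 = -16*x*y - 61/10*x - 24*y**2 + 63*y + 87, LT = x*y.

S(h_1,h_2): lcm = x*y. S = 99/160*x - 3/2*y**2 + 63/16*y + 87/16.
  leading term x: no divisor's leading term divides it; move 99/160*x to the remainder.
  leading term y**2: subtract (-3/4*y)·h_1 from -3/2*y**2 + 63/16*y + 87/16 → 87/16*y + 87/16
  leading term y: subtract (87/32)·h_1 from 87/16*y + 87/16 → 0
  remainder 99/160*x ≠ 0; add k_3 = 99/160*x to the basis.

The other S-polynomials (S(h_1,k_3), S(h_2,k_3)) all reduce to 0 modulo the current basis, so we have a Gröbner basis.
Inter-reduce: drop elements whose leading term is divisible by another's, tail-reduce, and make monic.
Reduced Gröbner basis: {x, y + 1}.

Since the reduced bases disagree, the two ideals are not the same.

No, the ideals differ.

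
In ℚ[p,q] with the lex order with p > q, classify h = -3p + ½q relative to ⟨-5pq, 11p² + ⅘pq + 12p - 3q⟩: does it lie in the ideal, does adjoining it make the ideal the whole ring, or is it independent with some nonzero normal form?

-3p + ½q is independent of I; its normal form modulo I is -3p + ½q.

First compute the reduced Gröbner basis of I by Buchberger's algorithm.
f_1 = -5pq, LT = pq.
f_2 = 11p² + ⅘pq + 12p - 3q, LT = p².

S(f_1,f_2): lcm = p²q. S = -4/55pq² - 12/11pq + 3/11q².
  reduce S modulo (f_1, f_2):
  remainder 3/11q² ≠ 0; add k_3 = 3/11q² to the basis.

The other S-polynomials (S(f_1,k_3), S(f_2,k_3)) all reduce to 0 modulo the current basis, so we have a Gröbner basis.
Inter-reduce: drop elements whose leading term is divisible by another's, tail-reduce, and make monic.
Reduced Gröbner basis: {p² + 12/11p - 3/11q, pq, q²}.
Label its elements g_1 = p² + 12/11p - 3/11q, g_2 = pq, g_3 = q².

Reduce h = -3p + ½q modulo G:
  leading term p: no divisor's leading term divides it; move -3p to the remainder.
  leading term q: no divisor's leading term divides it; move ½q to the remainder.
  normal form = -3p + ½q.
The normal form is nonzero, so h ∉ I. Since h minus its normal form lies in I, I + (h) = I + (r) where r = -3p + ½q; decide whether this ideal is the whole ring.
Run Buchberger on G together with r (pairs among the g_i already reduce to 0 since G is a Gröbner basis):
g_1 = p² + 12/11p - 3/11q, LT = p².
g_2 = pq, LT = pq.
g_3 = q², LT = q².
r = -3p + ½q, LT = p.

S(g_1,r): lcm = p². S = ⅙pq + 12/11p - 3/11q.
  reduce S modulo (g_1, g_2, g_3, r):
  remainder -1/11q ≠ 0; add m_5 = -1/11q to the basis.

The other S-polynomials (S(g_1,g_2), S(g_1,g_3), S(g_2,g_3), S(g_2,r), S(g_3,r), S(g_1,m_5), S(g_2,m_5), S(g_3,m_5), S(r,m_5)) all reduce to 0 modulo the current basis, so we have a Gröbner basis.
Inter-reduce: drop elements whose leading term is divisible by another's, tail-reduce, and make monic.
Reduced Gröbner basis: {p, q}.
The reduced Gröbner basis of I + (h) is {p, q} ≠ {1}, a proper ideal, so the enlarged system stays consistent: h is independent of I, with normal form -3p + ½q.

Ideal membership is decidable via reduction modulo a Gröbner basis.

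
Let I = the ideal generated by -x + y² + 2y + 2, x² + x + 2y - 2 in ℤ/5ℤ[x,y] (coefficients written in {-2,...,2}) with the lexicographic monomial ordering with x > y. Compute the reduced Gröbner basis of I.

G = {x - y² - 2y - 2, y⁴ - y³ - y² + 2y - 1}

f_1 = -x + y² + 2y + 2, LT = x.
f_2 = x² + x + 2y - 2, LT = x².

S(f_1,f_2): lcm = x². S = -xy² - 2xy + 2x - 2y + 2.
  reduce S modulo (f_1, f_2):
  remainder -y⁴ + y³ + y² - 2y + 1 ≠ 0; add g_3 = -y⁴ + y³ + y² - 2y + 1 to the basis.

The other S-polynomials (S(f_1,g_3), S(f_2,g_3)) all reduce to 0 modulo the current basis, so we have a Gröbner basis.
Inter-reduce: drop elements whose leading term is divisible by another's, tail-reduce, and make monic.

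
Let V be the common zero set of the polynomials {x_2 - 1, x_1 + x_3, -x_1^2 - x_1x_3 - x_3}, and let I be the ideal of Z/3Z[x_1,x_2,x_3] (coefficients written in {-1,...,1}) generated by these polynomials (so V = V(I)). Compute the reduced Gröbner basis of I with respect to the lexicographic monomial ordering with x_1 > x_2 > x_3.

f_1 = x_2 - 1, LT = x_2.
f_2 = x_1 + x_3, LT = x_1.
f_3 = -x_1^2 - x_1x_3 - x_3, LT = x_1^2.

S(f_2,f_3): lcm = x_1^2. S = -x_3.
  leading term x_3: no divisor's leading term divides it; move -x_3 to the remainder.
  remainder -x_3 ≠ 0; add g_4 = -x_3 to the basis.

The other S-polynomials (S(f_1,f_2), S(f_1,f_3), S(f_1,g_4), S(f_2,g_4), S(f_3,g_4)) all reduce to 0 modulo the current basis, so we have a Gröbner basis.
Inter-reduce: drop elements whose leading term is divisible by another's, tail-reduce, and make monic.

G = {x_1, x_2 - 1, x_3}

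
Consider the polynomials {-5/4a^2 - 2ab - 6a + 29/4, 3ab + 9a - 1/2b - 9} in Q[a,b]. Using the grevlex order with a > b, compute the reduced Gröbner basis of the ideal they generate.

G = {a^2 + 4/15b - 1, ab + 3a - 1/6b - 3, b^2 + 75/8a - 31/48b - 75/8}

f_1 = -5/4a^2 - 2ab - 6a + 29/4, LT = a^2.
f_2 = 3ab + 9a - 1/2b - 9, LT = ab.

S(f_1,f_2): lcm = a^2b. S = 8/5ab^2 - 3a^2 + 149/30ab + 3a - 29/5b.
  leading term ab^2: subtract (8/15b)·f_2 from 8/5ab^2 - 3a^2 + 149/30ab + 3a - 29/5b → -3a^2 + 1/6ab + 4/15b^2 + 3a - b
  leading term a^2: subtract (12/5)·f_1 from -3a^2 + 1/6ab + 4/15b^2 + 3a - b → 149/30ab + 4/15b^2 + 87/5a - b - 87/5
  leading term ab: subtract (149/90)·f_2 from 149/30ab + 4/15b^2 + 87/5a - b - 87/5 → 4/15b^2 + 5/2a - 31/180b - 5/2
  leading term b^2: no divisor's leading term divides it; move 4/15b^2 to the remainder.
  leading term a: no divisor's leading term divides it; move 5/2a to the remainder.
  leading term b: no divisor's leading term divides it; move -31/180b to the remainder.
  leading term 1: no divisor's leading term divides it; move -5/2 to the remainder.
  remainder 4/15b^2 + 5/2a - 31/180b - 5/2 ≠ 0; add g_3 = 4/15b^2 + 5/2a - 31/180b - 5/2 to the basis.

The other S-polynomials (S(f_1,g_3), S(f_2,g_3)) all reduce to 0 modulo the current basis, so we have a Gröbner basis.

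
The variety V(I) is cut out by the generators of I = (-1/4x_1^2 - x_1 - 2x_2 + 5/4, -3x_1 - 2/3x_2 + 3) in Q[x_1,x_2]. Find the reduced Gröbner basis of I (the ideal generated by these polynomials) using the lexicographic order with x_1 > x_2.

The reduced Gröbner basis is the canonical form of the ideal for this ordering.

f_1 = -1/4x_1^2 - x_1 - 2x_2 + 5/4, LT = x_1^2.
f_2 = -3x_1 - 2/3x_2 + 3, LT = x_1.

S(f_1,f_2): lcm = x_1^2. S = -2/9x_1x_2 + 5x_1 + 8x_2 - 5.
  leading term x_1x_2: subtract (2/27x_2)·f_2 from -2/9x_1x_2 + 5x_1 + 8x_2 - 5 → 5x_1 + 4/81x_2^2 + 70/9x_2 - 5
  leading term x_1: subtract (-5/3)·f_2 from 5x_1 + 4/81x_2^2 + 70/9x_2 - 5 → 4/81x_2^2 + 20/3x_2
  leading term x_2^2: no divisor's leading term divides it; move 4/81x_2^2 to the remainder.
  leading term x_2: no divisor's leading term divides it; move 20/3x_2 to the remainder.
  remainder 4/81x_2^2 + 20/3x_2 ≠ 0; add g_3 = 4/81x_2^2 + 20/3x_2 to the basis.

The other S-polynomials (S(f_1,g_3), S(f_2,g_3)) all reduce to 0 modulo the current basis, so we have a Gröbner basis.
Inter-reduce: drop elements whose leading term is divisible by another's, tail-reduce, and make monic.

G = {x_1 + 2/9x_2 - 1, x_2^2 + 135x_2}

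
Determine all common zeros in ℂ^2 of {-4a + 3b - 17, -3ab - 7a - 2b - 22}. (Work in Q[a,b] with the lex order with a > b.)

Compute a lex Gröbner basis by Buchberger's algorithm.
f_1 = -4a + 3b - 17, LT = a.
f_2 = -3ab - 7a - 2b - 22, LT = ab.

S(f_1,f_2): lcm = ab. S = -7/3a - 3/4b^2 + 43/12b - 22/3.
  leading term a: subtract (7/12)·f_1 from -7/3a - 3/4b^2 + 43/12b - 22/3 → -3/4b^2 + 11/6b + 31/12
  leading term b^2: no divisor's leading term divides it; move -3/4b^2 to the remainder.
  leading term b: no divisor's leading term divides it; move 11/6b to the remainder.
  leading term 1: no divisor's leading term divides it; move 31/12 to the remainder.
  remainder -3/4b^2 + 11/6b + 31/12 ≠ 0; add h_3 = -3/4b^2 + 11/6b + 31/12 to the basis.

The other S-polynomials (S(f_1,h_3), S(f_2,h_3)) all reduce to 0 modulo the current basis, so we have a Gröbner basis.
Inter-reduce: drop elements whose leading term is divisible by another's, tail-reduce, and make monic.
Reduced Gröbner basis: {a - 3/4b + 17/4, b^2 - 22/9b - 31/9}.

The lex basis is triangular: the last element involves only b. Solving b^2 - 22/9b - 31/9 = 0 gives b ∈ {-1, 31/9}; substituting each value into the earlier elements determines the remaining variables.
  b = -1: the earlier basis element becomes a + 5 = 0, giving a = -5 — point (-5, -1).
  b = 31/9: the earlier basis element becomes a + 5/3 = 0, giving a = -5/3 — point (-5/3, 31/9).
Substituting each solution back into the original system confirms all equations vanish.

{(-5, -1), (-5/3, 31/9)}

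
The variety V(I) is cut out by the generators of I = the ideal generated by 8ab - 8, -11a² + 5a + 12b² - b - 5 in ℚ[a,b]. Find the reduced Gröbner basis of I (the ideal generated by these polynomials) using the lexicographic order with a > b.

f_1 = 8ab - 8, LT = ab.
f_2 = -11a² + 5a + 12b² - b - 5, LT = a².

S(f_1,f_2): lcm = a²b. S = 5/11ab - a + 12/11b³ - 1/11b² - 5/11b.
  leading term ab: subtract (5/88)·f_1 from 5/11ab - a + 12/11b³ - 1/11b² - 5/11b → -a + 12/11b³ - 1/11b² - 5/11b + 5/11
  leading term a: no divisor's leading term divides it; move -a to the remainder.
  leading term b³: no divisor's leading term divides it; move 12/11b³ to the remainder.
  leading term b²: no divisor's leading term divides it; move -1/11b² to the remainder.
  leading term b: no divisor's leading term divides it; move -5/11b to the remainder.
  leading term 1: no divisor's leading term divides it; move 5/11 to the remainder.
  remainder -a + 12/11b³ - 1/11b² - 5/11b + 5/11 ≠ 0; add g_3 = -a + 12/11b³ - 1/11b² - 5/11b + 5/11 to the basis.

S(f_1,g_3): lcm = ab. S = 12/11b⁴ - 1/11b³ - 5/11b² + 5/11b - 1.
  leading term b⁴: no divisor's leading term divides it; move 12/11b⁴ to the remainder.
  leading term b³: no divisor's leading term divides it; move -1/11b³ to the remainder.
  leading term b²: no divisor's leading term divides it; move -5/11b² to the remainder.
  leading term b: no divisor's leading term divides it; move 5/11b to the remainder.
  leading term 1: no divisor's leading term divides it; move -1 to the remainder.
  remainder 12/11b⁴ - 1/11b³ - 5/11b² + 5/11b - 1 ≠ 0; add g_4 = 12/11b⁴ - 1/11b³ - 5/11b² + 5/11b - 1 to the basis.

S(f_2,g_3): lcm = a². S = 12/11ab³ - 1/11ab² - 5/11ab - 12/11b² + 1/11b + 5/11.
  leading term ab³: subtract (3/22b²)·f_1 from 12/11ab³ - 1/11ab² - 5/11ab - 12/11b² + 1/11b + 5/11 → -1/11ab² - 5/11ab + 1/11b + 5/11
  leading term ab²: subtract (-1/88b)·f_1 from -1/11ab² - 5/11ab + 1/11b + 5/11 → -5/11ab + 5/11
  leading term ab: subtract (-5/88)·f_1 from -5/11ab + 5/11 → 0
  remainder 0.

S(f_1,g_4): lcm = ab⁴. S = 1/12ab³ + 5/12ab² - 5/12ab + 11/12a - b³.
  leading term ab³: subtract (1/96b²)·f_1 from 1/12ab³ + 5/12ab² - 5/12ab + 11/12a - b³ → 5/12ab² - 5/12ab + 11/12a - b³ + 1/12b²
  leading term ab²: subtract (5/96b)·f_1 from 5/12ab² - 5/12ab + 11/12a - b³ + 1/12b² → -5/12ab + 11/12a - b³ + 1/12b² + 5/12b
  leading term ab: subtract (-5/96)·f_1 from -5/12ab + 11/12a - b³ + 1/12b² + 5/12b → 11/12a - b³ + 1/12b² + 5/12b - 5/12
  leading term a: subtract (-11/12)·g_3 from 11/12a - b³ + 1/12b² + 5/12b - 5/12 → 0
  remainder 0.

S(f_2,g_4): leading monomials are coprime, so the S-polynomial reduces to 0 (Buchberger's first criterion).
S(g_3,g_4): leading monomials are coprime, so the S-polynomial reduces to 0 (Buchberger's first criterion).
Every S-polynomial of the final basis reduces to 0, so we have a Gröbner basis.
Inter-reduce: drop elements whose leading term is divisible by another's, tail-reduce, and make monic.

G = {a - 12/11b³ + 1/11b² + 5/11b - 5/11, b⁴ - 1/12b³ - 5/12b² + 5/12b - 11/12}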